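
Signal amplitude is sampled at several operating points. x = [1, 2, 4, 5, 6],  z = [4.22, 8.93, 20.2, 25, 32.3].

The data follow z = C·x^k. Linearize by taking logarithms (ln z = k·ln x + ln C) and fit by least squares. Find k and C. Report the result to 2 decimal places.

With ln zᵢ as the transformed response and ln xᵢ as the regressor:
Σln x = 5.4806, Σ(ln x)² = 8.2030, Σln z = 13.3289, Σln x·ln z = 17.0914.
Equations: 8.2030·k + 5.4806·ln C = 17.0914;  5.4806·k + 5·ln C = 13.3289.
Solving (det = 10.9774): k = 1.13017, ln C = 1.42697, so C = exp(1.42697) = 4.16604.

k = 1.13, C = 4.17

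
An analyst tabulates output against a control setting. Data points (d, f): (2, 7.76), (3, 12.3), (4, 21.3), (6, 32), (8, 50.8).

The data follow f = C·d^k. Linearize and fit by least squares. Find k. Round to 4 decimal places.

Taking logs, ln f = k·ln d + ln C, so regress ln f on ln d.
Σln d = 7.0493, Σ(ln d)² = 11.1437, Σln f = 15.0109, Σln d·ln f = 22.7952.
Equations: 11.1437·k + 7.0493·ln C = 22.7952;  7.0493·k + 5·ln C = 15.0109.
Δ = 11.1437·5 − (7.0493)² = 6.0265; k = (22.7952·5 − 7.0493·15.0109)/6.0265 = 1.35405, ln C = (11.1437·15.0109 − 7.0493·22.7952)/6.0265 = 1.09318.

k = 1.3540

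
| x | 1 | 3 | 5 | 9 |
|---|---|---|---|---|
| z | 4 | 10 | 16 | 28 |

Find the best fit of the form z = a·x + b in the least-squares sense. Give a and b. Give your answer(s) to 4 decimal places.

a = 3.0000, b = 1.0000

Sums needed: Σx·x = 116, Σx = 18, Σ1 = 4.
And Σx·z = 366, Σz = 58.
Normal equations: [[116, 18]; [18, 4]]·[a, b]ᵀ = [366, 58]ᵀ.
Eliminating b: 4·(row 1) − 18·(row 2) gives 140·a = 4·366 − 18·58 = 420, so a = 3.
Then b = (58 − 18·3)/4 = 1.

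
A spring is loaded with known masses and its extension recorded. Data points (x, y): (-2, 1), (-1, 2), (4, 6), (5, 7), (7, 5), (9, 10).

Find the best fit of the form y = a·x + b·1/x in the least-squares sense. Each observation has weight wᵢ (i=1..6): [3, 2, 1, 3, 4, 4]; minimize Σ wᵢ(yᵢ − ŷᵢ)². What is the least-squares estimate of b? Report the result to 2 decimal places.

The normal system MᵀWM·[a, b]ᵀ = MᵀWy is [[625, 17]; [17, 4863637/1587600]]·[a, b]ᵀ = [619, 2363/315]ᵀ.
Determinant 625·(4863637/1587600) − 17² = 103238269/63504.
a = (619·(4863637/1587600) − 17·(2363/315))/(103238269/63504) = 2808129463/2580956725; b = (625·(2363/315) − 17·619)/(103238269/63504) = -370514592/103238269.

b = -3.59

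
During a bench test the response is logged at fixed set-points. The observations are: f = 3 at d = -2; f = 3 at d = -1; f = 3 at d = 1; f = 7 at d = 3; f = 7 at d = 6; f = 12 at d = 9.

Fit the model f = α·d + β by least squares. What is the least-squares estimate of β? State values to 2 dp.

Normal-equation sums: Σd·d = 132, Σd = 16, Σ1 = 6.
Moment sums: Σd·f = 165, Σf = 35.
XᵀX·[α, β]ᵀ = Xᵀf becomes [[132, 16]; [16, 6]]·[α, β]ᵀ = [165, 35]ᵀ.
Δ = 132·6 − 16² = 536.
α = (165·6 − 16·35)/536 = 215/268; β = (132·35 − 16·165)/536 = 495/134.

β = 3.69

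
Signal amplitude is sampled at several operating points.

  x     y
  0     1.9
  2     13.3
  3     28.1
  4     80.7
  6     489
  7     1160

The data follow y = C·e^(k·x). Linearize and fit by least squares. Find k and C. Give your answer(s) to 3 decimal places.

k = 0.916, C = 1.963

Taking logs, ln y = k·x + ln C, so regress ln y on x.
Σx = 22.0000, Σ(x)² = 114.0000, Σln y = 24.2047, Σx·ln y = 119.2932.
Equations: 114.0000·k + 22.0000·ln C = 119.2932;  22.0000·k + 6·ln C = 24.2047.
Δ = 114.0000·6 − (22.0000)² = 200.0000; k = (119.2932·6 − 22.0000·24.2047)/200.0000 = 0.91628, ln C = (114.0000·24.2047 − 22.0000·119.2932)/200.0000 = 0.67441, so C = exp(0.67441) = 1.96287.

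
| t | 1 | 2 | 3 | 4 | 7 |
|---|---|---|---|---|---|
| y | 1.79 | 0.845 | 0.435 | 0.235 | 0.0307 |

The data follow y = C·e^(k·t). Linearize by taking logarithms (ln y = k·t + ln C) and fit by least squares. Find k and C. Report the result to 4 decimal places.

Taking logs, ln y = k·t + ln C, so regress ln y on t.
XᵀX = [[79.0000, 17.0000]; [17.0000, 5]], rhs = [-32.4290, -5.3503]ᵀ  (here Σt = 17.0000, Σ(t)² = 79.0000, Σln y = -5.3503, Σt·ln y = -32.4290).
Solving (det = 106.0000): k = -0.67161, ln C = 1.21340, so C = exp(1.21340) = 3.36492.

k = -0.6716, C = 3.3649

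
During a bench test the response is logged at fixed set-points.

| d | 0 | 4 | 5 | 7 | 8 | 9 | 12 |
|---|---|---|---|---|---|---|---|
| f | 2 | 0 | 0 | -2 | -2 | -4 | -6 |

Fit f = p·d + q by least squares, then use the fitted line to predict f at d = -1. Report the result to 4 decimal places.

f̂ = 3.3248

Compute the Gram sums: Σd·d = 379, Σd = 45, Σ1 = 7.
Moment sums: Σd·f = -138, Σf = -12.
AᵀA·[p, q]ᵀ = Aᵀf becomes [[379, 45]; [45, 7]]·[p, q]ᵀ = [-138, -12]ᵀ.
Determinant 379·7 − 45² = 628.
p = ((-138)·7 − 45·(-12))/628 = -213/314; q = (379·(-12) − 45·(-138))/628 = 831/314.
At d = -1: f̂ = (-213/314)·(-1) + (831/314)·(1) = 522/157.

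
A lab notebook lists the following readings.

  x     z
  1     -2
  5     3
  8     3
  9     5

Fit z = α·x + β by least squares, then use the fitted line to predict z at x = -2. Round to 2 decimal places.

ẑ = -3.80

AᵀA·[α, β]ᵀ = Aᵀz reads: 171·α + 23·β = 82;  23·α + 4·β = 9.
(Σx·x = 171, Σx = 23, Σ1 = 4, Σx·z = 82, Σz = 9.)
det = 171·4 − 23² = 155.
α = (82·4 − 23·9)/155 = 121/155; β = (171·9 − 23·82)/155 = -347/155.
At x = -2: ẑ = (121/155)·(-2) + (-347/155)·(1) = -19/5.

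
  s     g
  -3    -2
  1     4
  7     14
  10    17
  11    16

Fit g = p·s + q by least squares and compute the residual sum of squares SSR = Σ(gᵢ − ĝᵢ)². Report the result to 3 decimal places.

SSR = 6.762

Setting ∂/∂p … = 0 gives: 280·p + 26·q = 454;  26·p + 5·q = 49.
(Σs·s = 280, Σs = 26, Σ1 = 5, Σs·g = 454, Σg = 49.)
Determinant 280·5 − 26² = 724.
p = (454·5 − 26·49)/724 = 249/181; q = (280·49 − 26·454)/724 = 479/181.
Residuals: -94/181, -4/181, 312/181, 108/181, -322/181; SSR = 1224/181.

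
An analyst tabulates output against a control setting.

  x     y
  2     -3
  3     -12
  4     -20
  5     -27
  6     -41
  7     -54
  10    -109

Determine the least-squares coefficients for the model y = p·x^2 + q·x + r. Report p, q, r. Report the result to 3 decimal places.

Normal-equation sums: Σx^2·x^2 = 14675, Σx^2·x = 1783, Σx^2 = 239, Σx·x = 239, Σx = 37, Σ1 = 7.
Right-hand side: Σx^2·y = -16137, Σx·y = -1971, Σy = -266.
Inverting the 3×3 Gram matrix, [p, q, r]ᵀ = [-2125/2138, -2385/2138, 1958/1069]ᵀ.

p = -0.994, q = -1.116, r = 1.832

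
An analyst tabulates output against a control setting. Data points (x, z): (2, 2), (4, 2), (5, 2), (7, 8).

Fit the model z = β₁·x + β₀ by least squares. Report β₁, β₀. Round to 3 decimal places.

Forming MᵀM = [[94, 18]; [18, 4]] and Mᵀz = [78, 14]ᵀ gives MᵀM·[β₁, β₀]ᵀ = Mᵀz.
Eliminating β₀: 4·(row 1) − 18·(row 2) gives 52·β₁ = 4·78 − 18·14 = 60, so β₁ = 15/13.
Then β₀ = (14 − 18·(15/13))/4 = -22/13.

β₁ = 1.154, β₀ = -1.692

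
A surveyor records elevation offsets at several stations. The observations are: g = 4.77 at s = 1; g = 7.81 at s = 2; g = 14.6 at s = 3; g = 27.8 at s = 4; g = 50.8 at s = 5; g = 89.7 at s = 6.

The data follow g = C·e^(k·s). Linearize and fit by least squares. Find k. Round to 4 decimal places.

Linearized form: ln g = k·s + ln C. From the 6 transformed points,
XᵀX = [[91.0000, 21.0000]; [21.0000, 6]], rhs = [73.6347, 18.0482]ᵀ  (here Σs = 21.0000, Σ(s)² = 91.0000, Σln g = 18.0482, Σs·ln g = 73.6347).
Δ = 91.0000·6 − (21.0000)² = 105.0000; k = (73.6347·6 − 21.0000·18.0482)/105.0000 = 0.59806, ln C = (91.0000·18.0482 − 21.0000·73.6347)/105.0000 = 0.91482.

k = 0.5981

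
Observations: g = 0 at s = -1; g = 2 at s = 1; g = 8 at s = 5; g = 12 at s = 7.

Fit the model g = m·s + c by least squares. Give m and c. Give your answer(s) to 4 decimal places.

m = 1.5000, c = 1.0000

The normal system XᵀX·[m, c]ᵀ = Xᵀg is [[76, 12]; [12, 4]]·[m, c]ᵀ = [126, 22]ᵀ.
Δ = 76·4 − 12² = 160.
m = (126·4 − 12·22)/160 = 3/2; c = (76·22 − 12·126)/160 = 1.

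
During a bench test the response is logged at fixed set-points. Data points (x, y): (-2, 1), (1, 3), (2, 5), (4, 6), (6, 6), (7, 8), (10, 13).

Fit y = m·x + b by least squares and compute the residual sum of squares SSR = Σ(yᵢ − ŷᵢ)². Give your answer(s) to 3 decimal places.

SSR = 7.173

Setting ∂/∂m … = 0 gives: 210·m + 28·b = 257;  28·m + 7·b = 42.
(Σx·x = 210, Σx = 28, Σ1 = 7, Σx·y = 257, Σy = 42.)
Δ = 210·7 − 28² = 686.
m = (257·7 − 28·42)/686 = 89/98; b = (210·42 − 28·257)/686 = 116/49.
Residuals: 22/49, -27/98, 40/49, 0, -89/49, -71/98, 76/49; SSR = 703/98.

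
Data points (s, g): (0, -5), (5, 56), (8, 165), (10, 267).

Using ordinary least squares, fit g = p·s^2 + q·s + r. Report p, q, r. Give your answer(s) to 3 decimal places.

From the data, Σs^2·s^2 = 14721, Σs^2·s = 1637, Σs^2 = 189, Σs·s = 189, Σs = 23, Σ1 = 4.
Right-hand side: Σs^2·g = 38660, Σs·g = 4270, Σg = 483.
XᵀX·[p, q, r]ᵀ = Xᵀg becomes [[14721, 1637, 189]; [1637, 189, 23]; [189, 23, 4]]·[p, q, r]ᵀ = [38660, 4270, 483]ᵀ.
Row-reducing yields p = 15487/5170, q = -14171/5170, r = -2600/517.

p = 2.996, q = -2.741, r = -5.029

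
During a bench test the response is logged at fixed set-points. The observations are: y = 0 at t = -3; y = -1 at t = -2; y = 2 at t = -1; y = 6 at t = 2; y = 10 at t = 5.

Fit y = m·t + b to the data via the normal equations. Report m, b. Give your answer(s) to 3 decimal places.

m = 1.369, b = 3.126

Forming XᵀX = [[43, 1]; [1, 5]] and Xᵀy = [62, 17]ᵀ gives XᵀX·[m, b]ᵀ = Xᵀy.
det = 43·5 − 1² = 214.
m = (62·5 − 1·17)/214 = 293/214; b = (43·17 − 1·62)/214 = 669/214.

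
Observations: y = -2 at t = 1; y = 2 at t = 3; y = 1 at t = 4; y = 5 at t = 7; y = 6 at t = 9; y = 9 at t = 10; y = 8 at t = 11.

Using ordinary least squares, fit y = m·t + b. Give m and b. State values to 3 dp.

Setting ∂/∂m … = 0 gives: 377·m + 45·b = 275;  45·m + 7·b = 29.
det = 377·7 − 45² = 614.
m = (275·7 − 45·29)/614 = 310/307; b = (377·29 − 45·275)/614 = -721/307.

m = 1.010, b = -2.349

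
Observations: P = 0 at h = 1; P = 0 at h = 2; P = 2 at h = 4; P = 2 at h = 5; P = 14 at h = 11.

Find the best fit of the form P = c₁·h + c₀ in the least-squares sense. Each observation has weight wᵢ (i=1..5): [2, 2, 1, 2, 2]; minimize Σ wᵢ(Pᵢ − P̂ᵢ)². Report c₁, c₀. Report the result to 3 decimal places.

Compute the Gram sums: Σwᵢ·h·h = 318, Σwᵢ·h = 42, Σwᵢ·1 = 9.
And Σwᵢ·h·P = 336, Σwᵢ·P = 34.
Normal equations: [[318, 42]; [42, 9]]·[c₁, c₀]ᵀ = [336, 34]ᵀ.
Eliminating c₀: 9·(row 1) − 42·(row 2) gives 1098·c₁ = 9·336 − 42·34 = 1596, so c₁ = 266/183.
Then c₀ = (34 − 42·(266/183))/9 = -550/183.

c₁ = 1.454, c₀ = -3.005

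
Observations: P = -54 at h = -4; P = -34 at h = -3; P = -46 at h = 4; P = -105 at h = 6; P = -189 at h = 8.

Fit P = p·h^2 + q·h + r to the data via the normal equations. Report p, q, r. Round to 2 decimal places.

p = -3.06, q = 1.10, r = -1.79

Forming AᵀA = [[5985, 701, 141]; [701, 141, 11]; [141, 11, 5]] and AᵀP = [-17782, -2008, -428]ᵀ gives AᵀA·[p, q, r]ᵀ = AᵀP.
Row-reducing yields p = -313074/102379, q = 112777/102379, r = -183065/102379.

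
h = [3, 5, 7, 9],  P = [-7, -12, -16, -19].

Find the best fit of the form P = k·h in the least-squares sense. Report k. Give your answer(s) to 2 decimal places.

k = -2.22

With design matrix X, XᵀX = [[164]] and XᵀP = [-364]ᵀ.
Hence k = -364 / 164 ≈ -2.21951.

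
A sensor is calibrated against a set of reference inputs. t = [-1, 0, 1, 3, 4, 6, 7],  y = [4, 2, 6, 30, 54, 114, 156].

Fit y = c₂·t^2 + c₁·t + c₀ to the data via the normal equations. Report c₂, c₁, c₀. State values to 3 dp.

c₂ = 3.052, c₁ = 0.566, c₀ = 1.833

Compute the Gram sums: Σt^2·t^2 = 4036, Σt^2·t = 650, Σt^2 = 112, Σt·t = 112, Σt = 20, Σ1 = 7.
For Xᵀy: Σt^2·y = 12892, Σt·y = 2084, Σy = 366.
Normal equations: [[4036, 650, 112]; [650, 112, 20]; [112, 20, 7]]·[c₂, c₁, c₀]ᵀ = [12892, 2084, 366]ᵀ.
Solving the 3×3 system (Gaussian elimination) gives c₂ = 25282/8283, c₁ = 142/251, c₀ = 15182/8283.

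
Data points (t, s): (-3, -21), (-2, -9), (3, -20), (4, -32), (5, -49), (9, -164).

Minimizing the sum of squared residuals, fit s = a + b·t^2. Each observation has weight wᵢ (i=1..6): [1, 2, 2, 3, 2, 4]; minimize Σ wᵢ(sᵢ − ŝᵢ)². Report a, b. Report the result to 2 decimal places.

With design matrix A, AᵀWA = [[14, 457]; [457, 28537]] and AᵀWs = [-929, -57743]ᵀ.
Δ = 14·28537 − 457² = 190669.
a = ((-929)·28537 − 457·(-57743))/190669 = -122322/190669; b = (14·(-57743) − 457·(-929))/190669 = -383849/190669.

a = -0.64, b = -2.01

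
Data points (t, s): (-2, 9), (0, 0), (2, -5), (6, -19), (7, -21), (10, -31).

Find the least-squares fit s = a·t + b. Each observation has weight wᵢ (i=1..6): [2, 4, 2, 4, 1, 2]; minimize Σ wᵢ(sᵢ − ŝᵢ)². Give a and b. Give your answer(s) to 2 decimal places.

Sums needed: Σwᵢ·t·t = 409, Σwᵢ·t = 51, Σwᵢ·1 = 15.
For MᵀWs: Σwᵢ·t·s = -1279, Σwᵢ·s = -151.
Determinant 409·15 − 51² = 3534.
a = ((-1279)·15 − 51·(-151))/3534 = -1914/589; b = (409·(-151) − 51·(-1279))/3534 = 1735/1767.

a = -3.25, b = 0.98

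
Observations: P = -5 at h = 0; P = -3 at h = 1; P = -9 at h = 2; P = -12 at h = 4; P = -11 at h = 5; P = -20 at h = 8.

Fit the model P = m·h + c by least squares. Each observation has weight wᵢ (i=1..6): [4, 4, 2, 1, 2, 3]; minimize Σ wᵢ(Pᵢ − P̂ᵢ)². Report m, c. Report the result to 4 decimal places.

m = -1.9746, c = -3.3230

The normal system AᵀWA·[m, c]ᵀ = AᵀWP is [[270, 46]; [46, 16]]·[m, c]ᵀ = [-686, -144]ᵀ.
det = 270·16 − 46² = 2204.
m = ((-686)·16 − 46·(-144))/2204 = -1088/551; c = (270·(-144) − 46·(-686))/2204 = -1831/551.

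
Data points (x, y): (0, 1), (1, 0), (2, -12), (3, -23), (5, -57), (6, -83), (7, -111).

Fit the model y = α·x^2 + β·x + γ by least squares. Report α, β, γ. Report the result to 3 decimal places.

α = -2.019, β = -1.929, γ = 1.669

Compute the Gram sums: Σx^2·x^2 = 4420, Σx^2·x = 720, Σx^2 = 124, Σx·x = 124, Σx = 24, Σ1 = 7.
For Mᵀy: Σx^2·y = -10107, Σx·y = -1653, Σy = -285.
Row-reducing yields α = -6841/3388, β = -6537/3388, γ = 202/121.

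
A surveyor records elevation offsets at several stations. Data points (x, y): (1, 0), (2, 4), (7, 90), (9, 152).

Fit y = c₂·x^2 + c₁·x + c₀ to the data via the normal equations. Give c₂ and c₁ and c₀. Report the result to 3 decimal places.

From the data, Σx^2·x^2 = 8979, Σx^2·x = 1081, Σx^2 = 135, Σx·x = 135, Σx = 19, Σ1 = 4.
Moment sums: Σx^2·y = 16738, Σx·y = 2006, Σy = 246.
Normal equations: [[8979, 1081, 135]; [1081, 135, 19]; [135, 19, 4]]·[c₂, c₁, c₀]ᵀ = [16738, 2006, 246]ᵀ.
Solving the 3×3 system (Gaussian elimination) gives c₂ = 4599/2269, c₁ = -2729/2269, c₀ = -2710/2269.

c₂ = 2.027, c₁ = -1.203, c₀ = -1.194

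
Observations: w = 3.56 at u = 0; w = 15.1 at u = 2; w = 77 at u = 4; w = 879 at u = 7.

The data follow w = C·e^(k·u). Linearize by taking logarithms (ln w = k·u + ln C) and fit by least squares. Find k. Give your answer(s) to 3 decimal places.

k = 0.791

With ln wᵢ as the transformed response and uᵢ as the regressor:
Sums: Σu = 13.0000, Σ(u)² = 69.0000, Σln w = 15.1070, Σu·ln w = 70.2561.
Normal system: [[69.0000, 13.0000]; [13.0000, 4]]·[k, ln C]ᵀ = [70.2561, 15.1070]ᵀ.
Slope k = (n·Σu·ln w − Σu·Σln w)/(n·Σ(u)² − (Σu)²) = (4·70.2561 − 13.0000·15.1070)/107.0000 = 0.79096; ln C = (Σln w − k·Σu)/n = 1.20614.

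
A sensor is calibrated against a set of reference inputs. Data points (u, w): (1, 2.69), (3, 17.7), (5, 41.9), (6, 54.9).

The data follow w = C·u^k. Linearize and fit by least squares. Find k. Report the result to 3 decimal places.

Let Y = ln w. Fitting Y = k·ln u + ln C by least squares:
Σln u = 4.4998, Σ(ln u)² = 7.0076, Σln w = 11.6039, Σln u·ln w = 16.3456.
Equations: 7.0076·k + 4.4998·ln C = 16.3456;  4.4998·k + 4·ln C = 11.6039.
Δ = 7.0076·4 − (4.4998)² = 7.7823; k = (16.3456·4 − 4.4998·11.6039)/7.7823 = 1.69191, ln C = (7.0076·11.6039 − 4.4998·16.3456)/7.7823 = 0.99766.

k = 1.692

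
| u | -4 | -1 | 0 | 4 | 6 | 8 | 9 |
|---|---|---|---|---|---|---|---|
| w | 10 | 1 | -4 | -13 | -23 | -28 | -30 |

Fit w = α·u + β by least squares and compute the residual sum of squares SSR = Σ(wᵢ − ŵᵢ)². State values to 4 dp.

SSR = 10.0049

Forming XᵀX = [[214, 22]; [22, 7]] and Xᵀw = [-725, -87]ᵀ gives XᵀX·[α, β]ᵀ = Xᵀw.
Eliminating β: 7·(row 1) − 22·(row 2) gives 1014·α = 7·(-725) − 22·(-87) = -3161, so α = -3161/1014.
Then β = ((-87) − 22·(-3161/1014))/7 = -1334/507.
Residuals: 82/507, 521/1014, -694/507, 355/169, -844/507, -218/507, 697/1014; SSR = 10145/1014.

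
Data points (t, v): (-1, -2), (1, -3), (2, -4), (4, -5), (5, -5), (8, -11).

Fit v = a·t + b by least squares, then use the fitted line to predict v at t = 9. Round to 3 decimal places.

Entries of AᵀA: Σt·t = 111, Σt = 19, Σ1 = 6.
Right-hand side: Σt·v = -142, Σv = -30.
Δ = 111·6 − 19² = 305.
a = ((-142)·6 − 19·(-30))/305 = -282/305; b = (111·(-30) − 19·(-142))/305 = -632/305.
At t = 9: v̂ = (-282/305)·(9) + (-632/305)·(1) = -634/61.

v̂ = -10.393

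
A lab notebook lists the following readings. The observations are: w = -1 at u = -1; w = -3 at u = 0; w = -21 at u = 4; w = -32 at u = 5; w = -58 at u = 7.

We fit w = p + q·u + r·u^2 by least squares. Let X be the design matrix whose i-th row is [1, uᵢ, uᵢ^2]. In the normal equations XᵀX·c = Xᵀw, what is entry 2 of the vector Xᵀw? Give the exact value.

-649

Entry 2 ↔ basis u, so (Xᵀw)_{2} = Σᵢ (u)·wᵢ = (-1)·(-1) + (0)·(-3) + (4)·(-21) + (5)·(-32) + (7)·(-58) = -649.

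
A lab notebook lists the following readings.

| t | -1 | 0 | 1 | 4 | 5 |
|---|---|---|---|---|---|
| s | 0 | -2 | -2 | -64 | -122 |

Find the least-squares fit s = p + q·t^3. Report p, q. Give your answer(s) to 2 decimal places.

p = -1.44, q = -0.97

With design matrix A, AᵀA = [[5, 189]; [189, 19723]] and Aᵀs = [-190, -19348]ᵀ.
det = 5·19723 − 189² = 62894.
p = ((-190)·19723 − 189·(-19348))/62894 = -45299/31447; q = (5·(-19348) − 189·(-190))/62894 = -30415/31447.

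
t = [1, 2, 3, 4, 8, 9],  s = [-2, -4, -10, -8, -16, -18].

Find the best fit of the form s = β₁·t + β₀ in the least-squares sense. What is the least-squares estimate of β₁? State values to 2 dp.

β₁ = -1.89

Compute the Gram sums: Σt·t = 175, Σt = 27, Σ1 = 6.
For Xᵀs: Σt·s = -362, Σs = -58.
det = 175·6 − 27² = 321.
β₁ = ((-362)·6 − 27·(-58))/321 = -202/107; β₀ = (175·(-58) − 27·(-362))/321 = -376/321.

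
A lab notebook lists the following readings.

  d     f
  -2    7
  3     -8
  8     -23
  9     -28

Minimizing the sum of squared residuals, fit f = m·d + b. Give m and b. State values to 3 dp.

m = -3.117, b = 1.026

Forming XᵀX = [[158, 18]; [18, 4]] and Xᵀf = [-474, -52]ᵀ gives XᵀX·[m, b]ᵀ = Xᵀf.
Eliminating b: 4·(row 1) − 18·(row 2) gives 308·m = 4·(-474) − 18·(-52) = -960, so m = -240/77.
Then b = ((-52) − 18·(-240/77))/4 = 79/77.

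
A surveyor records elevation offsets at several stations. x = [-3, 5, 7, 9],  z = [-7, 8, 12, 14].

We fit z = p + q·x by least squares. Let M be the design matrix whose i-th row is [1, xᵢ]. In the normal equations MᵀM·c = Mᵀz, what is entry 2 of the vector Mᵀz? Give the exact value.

Entry 2 ↔ basis x, so (Mᵀz)_{2} = Σᵢ (x)·zᵢ = (-3)·(-7) + (5)·(8) + (7)·(12) + (9)·(14) = 271.

271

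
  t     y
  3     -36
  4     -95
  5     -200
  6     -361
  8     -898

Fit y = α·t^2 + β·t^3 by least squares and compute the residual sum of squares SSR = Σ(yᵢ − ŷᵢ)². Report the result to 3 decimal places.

SSR = 1.093

Forming MᵀM = [[6354, 44936]; [44936, 329250]] and Mᵀy = [-77312, -569804]ᵀ gives MᵀM·[α, β]ᵀ = Mᵀy.
Δ = 6354·329250 − 44936² = 72810404.
α = ((-77312)·329250 − 44936·(-569804))/72810404 = 37434136/18202601; β = (6354·(-569804) − 44936·(-77312))/72810404 = -36610646/18202601.
Residuals: -3713418/18202601, 14888073/18202601, -42850/18202601, -10868321/18202601, 2930350/18202601; SSR = 19895694/18202601.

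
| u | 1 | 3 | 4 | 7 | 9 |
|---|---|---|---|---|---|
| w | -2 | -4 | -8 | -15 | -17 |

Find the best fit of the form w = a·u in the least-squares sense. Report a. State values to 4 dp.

Sums needed: Σu·u = 156.
Moment sums: Σu·w = -304.
Normal equations: [[156]]·[a]ᵀ = [-304]ᵀ.
Hence a = -304 / 156 ≈ -1.94872.

a = -1.9487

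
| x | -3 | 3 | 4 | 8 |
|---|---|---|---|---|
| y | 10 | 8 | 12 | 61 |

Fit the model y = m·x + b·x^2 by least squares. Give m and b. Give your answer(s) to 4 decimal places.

m = -0.5442, b = 1.0127

Forming AᵀA = [[98, 576]; [576, 4514]] and Aᵀy = [530, 4258]ᵀ gives AᵀA·[m, b]ᵀ = Aᵀy.
Eliminating b: 4514·(row 1) − 576·(row 2) gives 110596·m = 4514·530 − 576·4258 = -60188, so m = -15047/27649.
Then b = (4258 − 576·(-15047/27649))/4514 = 28001/27649.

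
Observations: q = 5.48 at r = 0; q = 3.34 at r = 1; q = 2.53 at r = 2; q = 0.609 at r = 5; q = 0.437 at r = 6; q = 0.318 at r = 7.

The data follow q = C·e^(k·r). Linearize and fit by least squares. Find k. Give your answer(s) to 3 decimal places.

k = -0.414

Taking logs, ln q = k·r + ln C, so regress ln q on r.
AᵀA = [[115.0000, 21.0000]; [21.0000, 6]], rhs = [-12.4041, 1.3658]ᵀ  (here Σr = 21.0000, Σ(r)² = 115.0000, Σln q = 1.3658, Σr·ln q = -12.4041).
Solving (det = 249.0000): k = -0.41409, ln C = 1.67694.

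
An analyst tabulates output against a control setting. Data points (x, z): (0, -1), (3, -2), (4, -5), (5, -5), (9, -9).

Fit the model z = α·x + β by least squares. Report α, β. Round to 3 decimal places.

α = -0.925, β = -0.514

Entries of MᵀM: Σx·x = 131, Σx = 21, Σ1 = 5.
Right-hand side: Σx·z = -132, Σz = -22.
Determinant 131·5 − 21² = 214.
α = ((-132)·5 − 21·(-22))/214 = -99/107; β = (131·(-22) − 21·(-132))/214 = -55/107.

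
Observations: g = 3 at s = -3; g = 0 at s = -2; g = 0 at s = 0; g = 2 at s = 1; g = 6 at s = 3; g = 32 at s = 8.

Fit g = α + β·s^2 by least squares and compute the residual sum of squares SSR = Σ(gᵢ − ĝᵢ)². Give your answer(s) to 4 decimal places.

From the data, Σ1 = 6, Σs^2 = 87, Σs^2·s^2 = 4275.
Right-hand side: Σg = 43, Σs^2·g = 2131.
Δ = 6·4275 − 87² = 18081.
α = (43·4275 − 87·2131)/18081 = -524/6027; β = (6·2131 − 87·43)/18081 = 1005/2009.
Residuals: -8530/6027, -1648/861, 524/6027, 9563/6027, 9551/6027, 428/6027; SSR = 64538/6027.

SSR = 10.7081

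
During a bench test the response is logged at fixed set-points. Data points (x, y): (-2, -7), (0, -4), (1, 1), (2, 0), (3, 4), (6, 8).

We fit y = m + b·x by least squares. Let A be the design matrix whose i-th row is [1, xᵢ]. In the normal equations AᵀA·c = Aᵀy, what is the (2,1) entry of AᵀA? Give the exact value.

Row 2 ↔ basis x, column 1 ↔ basis 1, so (AᵀA)_{2,1} = Σᵢ x = (-2)·(1) + (0)·(1) + (1)·(1) + (2)·(1) + (3)·(1) + (6)·(1) = 10.

10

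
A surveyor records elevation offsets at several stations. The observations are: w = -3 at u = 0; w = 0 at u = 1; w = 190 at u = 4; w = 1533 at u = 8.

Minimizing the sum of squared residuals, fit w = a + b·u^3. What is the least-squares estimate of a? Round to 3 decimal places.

a = -2.687

AᵀA·[a, b]ᵀ = Aᵀw reads: 4·a + 577·b = 1720;  577·a + 266241·b = 797056.
(Σ1 = 4, Σu^3 = 577, Σu^3·u^3 = 266241, Σw = 1720, Σu^3·w = 797056.)
det = 4·266241 − 577² = 732035.
a = (1720·266241 − 577·797056)/732035 = -1966792/732035; b = (4·797056 − 577·1720)/732035 = 2195784/732035.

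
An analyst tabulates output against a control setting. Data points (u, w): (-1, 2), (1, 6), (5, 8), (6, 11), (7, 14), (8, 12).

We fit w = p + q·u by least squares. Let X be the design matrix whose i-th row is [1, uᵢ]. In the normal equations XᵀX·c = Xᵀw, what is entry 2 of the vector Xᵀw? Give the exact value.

Entry 2 ↔ basis u, so (Xᵀw)_{2} = Σᵢ (u)·wᵢ = (-1)·(2) + (1)·(6) + (5)·(8) + (6)·(11) + (7)·(14) + (8)·(12) = 304.

304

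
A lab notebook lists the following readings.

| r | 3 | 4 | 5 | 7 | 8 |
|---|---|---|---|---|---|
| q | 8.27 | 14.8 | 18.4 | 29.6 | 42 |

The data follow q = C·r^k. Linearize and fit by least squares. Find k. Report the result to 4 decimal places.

Let Y = ln q. Fitting Y = k·ln r + ln C by least squares:
Σln r = 8.1197, Σ(ln r)² = 13.8297, Σln q = 14.8451, Σln r·ln q = 25.1083.
Equations: 13.8297·k + 8.1197·ln C = 25.1083;  8.1197·k + 5·ln C = 14.8451.
Δ = 13.8297·5 − (8.1197)² = 3.2190; k = (25.1083·5 − 8.1197·14.8451)/3.2190 = 1.55461, ln C = (13.8297·14.8451 − 8.1197·25.1083)/3.2190 = 0.44442.

k = 1.5546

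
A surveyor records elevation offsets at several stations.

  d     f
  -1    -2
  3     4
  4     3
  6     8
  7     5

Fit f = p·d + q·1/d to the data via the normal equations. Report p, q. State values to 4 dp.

p = 0.9268, q = 1.2252

The normal equations are: 111·p + 5·q = 109;  5·p + (8621/7056)·q = 515/84.
(Σd·d = 111, Σd·1/d = 5, Σ1/d·1/d = 8621/7056, Σd·f = 109, Σ1/d·f = 515/84.)
Eliminating q: (8621/7056)·(row 1) − 5·(row 2) gives (260177/2352)·p = (8621/7056)·109 − 5·(515/84) = 723389/7056, so p = 723389/780531.
Then q = ((515/84) − 5·(723389/780531))/(8621/7056) = 318780/260177.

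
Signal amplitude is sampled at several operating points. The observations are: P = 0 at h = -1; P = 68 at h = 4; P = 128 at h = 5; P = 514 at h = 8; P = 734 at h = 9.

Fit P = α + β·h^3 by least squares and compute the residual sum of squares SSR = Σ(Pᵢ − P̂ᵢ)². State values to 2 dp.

SSR = 7.47

Entries of XᵀX: Σ1 = 5, Σh^3 = 1429, Σh^3·h^3 = 813307.
For XᵀP: ΣP = 1444, Σh^3·P = 818606.
So XᵀX·[α, β]ᵀ = XᵀP: [[5, 1429]; [1429, 813307]]·[α, β]ᵀ = [1444, 818606]ᵀ.
Determinant 5·813307 − 1429² = 2024494.
α = (1444·813307 − 1429·818606)/2024494 = 2313667/1012247; β = (5·818606 − 1429·1444)/2024494 = 1014777/1012247.
Residuals: -1298890/1012247, 1573401/1012247, 406824/1012247, -1584533/1012247, 903198/1012247; SSR = 7562110/1012247.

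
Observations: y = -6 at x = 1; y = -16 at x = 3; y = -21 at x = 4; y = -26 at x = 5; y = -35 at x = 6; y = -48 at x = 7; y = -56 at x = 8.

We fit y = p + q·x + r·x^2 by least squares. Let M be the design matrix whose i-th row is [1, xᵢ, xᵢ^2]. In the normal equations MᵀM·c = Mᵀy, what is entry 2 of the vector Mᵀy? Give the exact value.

-1262

Entry 2 ↔ basis x, so (Mᵀy)_{2} = Σᵢ (x)·yᵢ = (1)·(-6) + (3)·(-16) + (4)·(-21) + (5)·(-26) + (6)·(-35) + (7)·(-48) + (8)·(-56) = -1262.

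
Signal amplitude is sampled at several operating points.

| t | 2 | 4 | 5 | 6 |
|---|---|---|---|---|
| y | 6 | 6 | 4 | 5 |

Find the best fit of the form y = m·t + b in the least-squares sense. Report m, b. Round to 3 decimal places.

m = -0.371, b = 6.829

Normal-equation sums: Σt·t = 81, Σt = 17, Σ1 = 4.
For Mᵀy: Σt·y = 86, Σy = 21.
So MᵀM·[m, b]ᵀ = Mᵀy: [[81, 17]; [17, 4]]·[m, b]ᵀ = [86, 21]ᵀ.
Δ = 81·4 − 17² = 35.
m = (86·4 − 17·21)/35 = -13/35; b = (81·21 − 17·86)/35 = 239/35.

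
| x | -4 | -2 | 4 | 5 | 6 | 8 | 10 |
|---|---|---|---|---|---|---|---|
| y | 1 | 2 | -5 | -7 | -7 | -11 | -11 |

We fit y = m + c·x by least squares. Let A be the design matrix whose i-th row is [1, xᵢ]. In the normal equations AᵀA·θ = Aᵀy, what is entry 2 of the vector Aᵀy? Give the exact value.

Entry 2 ↔ basis x, so (Aᵀy)_{2} = Σᵢ (x)·yᵢ = (-4)·(1) + (-2)·(2) + (4)·(-5) + (5)·(-7) + (6)·(-7) + (8)·(-11) + (10)·(-11) = -303.

-303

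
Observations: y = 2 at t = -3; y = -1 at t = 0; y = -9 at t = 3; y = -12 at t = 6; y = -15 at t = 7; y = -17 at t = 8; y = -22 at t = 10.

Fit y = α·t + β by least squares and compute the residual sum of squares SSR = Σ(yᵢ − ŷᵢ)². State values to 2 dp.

With design matrix X, XᵀX = [[267, 31]; [31, 7]] and Xᵀy = [-566, -74]ᵀ.
det = 267·7 − 31² = 908.
α = ((-566)·7 − 31·(-74))/908 = -417/227; β = (267·(-74) − 31·(-566))/908 = -553/227.
Residuals: -244/227, 326/227, -239/227, 331/227, 67/227, 30/227, -271/227; SSR = 1812/227.

SSR = 7.98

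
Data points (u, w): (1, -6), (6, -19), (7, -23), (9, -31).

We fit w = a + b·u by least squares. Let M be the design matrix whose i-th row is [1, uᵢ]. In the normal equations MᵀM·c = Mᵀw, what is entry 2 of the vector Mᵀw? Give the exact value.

-560

Entry 2 ↔ basis u, so (Mᵀw)_{2} = Σᵢ (u)·wᵢ = (1)·(-6) + (6)·(-19) + (7)·(-23) + (9)·(-31) = -560.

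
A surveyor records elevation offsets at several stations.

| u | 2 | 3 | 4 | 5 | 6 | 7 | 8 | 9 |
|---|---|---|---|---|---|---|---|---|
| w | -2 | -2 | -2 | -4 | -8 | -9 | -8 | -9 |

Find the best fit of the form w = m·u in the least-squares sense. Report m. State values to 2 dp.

Setting ∂/∂m … = 0 gives: 284·m = -294.
(Σu·u = 284, Σu·w = -294.)
m = (-294)/284 = -1.03521.

m = -1.04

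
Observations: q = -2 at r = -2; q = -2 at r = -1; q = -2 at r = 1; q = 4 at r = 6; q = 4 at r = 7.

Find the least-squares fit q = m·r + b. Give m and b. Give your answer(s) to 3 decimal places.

m = 0.772, b = -1.299

Normal-equation sums: Σr·r = 91, Σr = 11, Σ1 = 5.
And Σr·q = 56, Σq = 2.
Determinant 91·5 − 11² = 334.
m = (56·5 − 11·2)/334 = 129/167; b = (91·2 − 11·56)/334 = -217/167.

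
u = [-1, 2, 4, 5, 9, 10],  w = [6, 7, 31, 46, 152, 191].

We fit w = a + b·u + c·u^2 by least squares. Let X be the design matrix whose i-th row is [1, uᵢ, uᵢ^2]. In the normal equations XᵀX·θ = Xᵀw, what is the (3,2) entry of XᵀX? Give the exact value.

1925

Row 3 ↔ basis u^2, column 2 ↔ basis u, so (XᵀX)_{3,2} = Σᵢ (u^2)·(u) = (1)·(-1) + (4)·(2) + (16)·(4) + (25)·(5) + (81)·(9) + (100)·(10) = 1925.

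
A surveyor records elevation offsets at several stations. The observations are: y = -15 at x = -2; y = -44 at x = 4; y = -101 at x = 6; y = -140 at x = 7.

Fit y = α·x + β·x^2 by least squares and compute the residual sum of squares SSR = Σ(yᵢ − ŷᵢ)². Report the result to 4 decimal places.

SSR = 0.7888

Setting ∂/∂α … = 0 gives: 105·α + 615·β = -1732;  615·α + 3969·β = -11260.
Eliminating β: 3969·(row 1) − 615·(row 2) gives 38520·α = 3969·(-1732) − 615·(-11260) = 50592, so α = 2108/1605.
Then β = ((-11260) − 615·(2108/1605))/3969 = -976/321.
Residuals: -113/535, -324/535, 309/535, -112/535; SSR = 422/535.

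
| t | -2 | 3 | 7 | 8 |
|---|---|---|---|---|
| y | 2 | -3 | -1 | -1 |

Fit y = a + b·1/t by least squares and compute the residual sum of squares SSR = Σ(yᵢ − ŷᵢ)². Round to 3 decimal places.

SSR = 0.573

With design matrix X, XᵀX = [[4, 17/168]; [17/168, 11209/28224]] and Xᵀy = [-3, -127/56]ᵀ.
Eliminating b: (11209/28224)·(row 1) − (17/168)·(row 2) gives (14849/9408)·a = (11209/28224)·(-3) − (17/168)·(-127/56) = -4525/4704, so a = -9050/14849.
Then b = ((-127/56) − (17/168)·(-9050/14849))/(11209/28224) = -82488/14849.
Residuals: -2496/14849, -8001/14849, 5985/14849, 4512/14849; SSR = 8514/14849.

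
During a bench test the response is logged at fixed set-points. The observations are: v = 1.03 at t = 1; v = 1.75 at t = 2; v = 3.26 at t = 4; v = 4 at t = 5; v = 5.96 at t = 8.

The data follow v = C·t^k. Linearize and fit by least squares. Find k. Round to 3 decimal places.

Taking logs, ln v = k·ln t + ln C, so regress ln v on ln t.
AᵀA = [[9.3166, 5.7683]; [5.7683, 5]], rhs = [7.9692, 4.9423]ᵀ  (here Σln t = 5.7683, Σ(ln t)² = 9.3166, Σln v = 4.9423, Σln t·ln v = 7.9692).
Solving (det = 13.3096): k = 0.85183, ln C = 0.00573.

k = 0.852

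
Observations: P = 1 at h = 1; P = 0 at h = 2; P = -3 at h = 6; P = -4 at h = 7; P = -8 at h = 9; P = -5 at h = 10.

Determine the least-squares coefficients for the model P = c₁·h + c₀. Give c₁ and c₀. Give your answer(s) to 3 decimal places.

c₁ = -0.840, c₀ = 1.736

XᵀX·[c₁, c₀]ᵀ = XᵀP reads: 271·c₁ + 35·c₀ = -167;  35·c₁ + 6·c₀ = -19.
Δ = 271·6 − 35² = 401.
c₁ = ((-167)·6 − 35·(-19))/401 = -337/401; c₀ = (271·(-19) − 35·(-167))/401 = 696/401.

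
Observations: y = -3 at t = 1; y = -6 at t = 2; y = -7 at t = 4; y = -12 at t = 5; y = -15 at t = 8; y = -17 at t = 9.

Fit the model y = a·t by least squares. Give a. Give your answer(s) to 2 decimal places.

a = -1.97

AᵀA·[a]ᵀ = Aᵀy reads: 191·a = -376.
Hence a = -376 / 191 ≈ -1.96859.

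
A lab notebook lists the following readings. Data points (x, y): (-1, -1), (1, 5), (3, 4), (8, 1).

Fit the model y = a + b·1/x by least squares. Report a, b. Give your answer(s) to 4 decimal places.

a = 1.8950, b = 3.0986

Compute the Gram sums: Σ1 = 4, Σ1/x = 11/24, Σ1/x·1/x = 1225/576.
For Mᵀy: Σy = 9, Σ1/x·y = 179/24.
MᵀM·[a, b]ᵀ = Mᵀy becomes [[4, 11/24]; [11/24, 1225/576]]·[a, b]ᵀ = [9, 179/24]ᵀ.
Eliminating b: (1225/576)·(row 1) − (11/24)·(row 2) gives (531/64)·a = (1225/576)·9 − (11/24)·(179/24) = 283/18, so a = 9056/4779.
Then b = ((179/24) − (11/24)·(9056/4779))/(1225/576) = 4936/1593.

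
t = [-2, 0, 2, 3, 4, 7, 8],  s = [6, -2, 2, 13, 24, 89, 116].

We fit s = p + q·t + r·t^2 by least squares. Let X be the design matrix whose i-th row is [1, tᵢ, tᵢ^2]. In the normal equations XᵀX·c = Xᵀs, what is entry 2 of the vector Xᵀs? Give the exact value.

Entry 2 ↔ basis t, so (Xᵀs)_{2} = Σᵢ (t)·sᵢ = (-2)·(6) + (0)·(-2) + (2)·(2) + (3)·(13) + (4)·(24) + (7)·(89) + (8)·(116) = 1678.

1678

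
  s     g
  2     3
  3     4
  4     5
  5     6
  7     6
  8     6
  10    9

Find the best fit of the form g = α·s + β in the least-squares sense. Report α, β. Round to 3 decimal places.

α = 0.618, β = 2.129

Compute the Gram sums: Σs·s = 267, Σs = 39, Σ1 = 7.
Moment sums: Σs·g = 248, Σg = 39.
Eliminating β: 7·(row 1) − 39·(row 2) gives 348·α = 7·248 − 39·39 = 215, so α = 215/348.
Then β = (39 − 39·(215/348))/7 = 247/116.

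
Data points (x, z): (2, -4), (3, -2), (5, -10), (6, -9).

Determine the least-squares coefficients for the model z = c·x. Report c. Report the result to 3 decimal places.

c = -1.595

Sums needed: Σx·x = 74.
And Σx·z = -118.
MᵀM·[c]ᵀ = Mᵀz becomes [[74]]·[c]ᵀ = [-118]ᵀ.
c = (-118)/74 = -1.59459.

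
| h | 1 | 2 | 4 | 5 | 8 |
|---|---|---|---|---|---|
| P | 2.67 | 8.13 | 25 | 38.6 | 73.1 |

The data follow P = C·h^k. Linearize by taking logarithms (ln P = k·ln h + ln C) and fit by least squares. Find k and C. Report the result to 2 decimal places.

Let Y = ln P. Fitting Y = k·ln h + ln C by least squares:
AᵀA = [[9.3166, 5.7683]; [5.7683, 5]], rhs = [20.7191, 14.2416]ᵀ  (here Σln h = 5.7683, Σ(ln h)² = 9.3166, Σln P = 14.2416, Σln h·ln P = 20.7191).
Slope k = (n·Σln h·ln P − Σln h·Σln P)/(n·Σ(ln h)² − (Σln h)²) = (5·20.7191 − 5.7683·14.2416)/13.3096 = 1.61128; ln C = (Σln P − k·Σln h)/n = 0.98944, so C = exp(0.98944) = 2.68973.

k = 1.61, C = 2.69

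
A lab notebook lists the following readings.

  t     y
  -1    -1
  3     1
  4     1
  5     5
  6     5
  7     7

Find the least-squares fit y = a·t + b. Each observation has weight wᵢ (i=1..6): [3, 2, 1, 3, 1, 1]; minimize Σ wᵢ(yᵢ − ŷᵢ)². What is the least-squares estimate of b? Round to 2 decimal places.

b = -0.56

Setting ∂/∂a … = 0 gives: 197·a + 35·b = 167;  35·a + 11·b = 27.
Determinant 197·11 − 35² = 942.
a = (167·11 − 35·27)/942 = 446/471; b = (197·27 − 35·167)/942 = -263/471.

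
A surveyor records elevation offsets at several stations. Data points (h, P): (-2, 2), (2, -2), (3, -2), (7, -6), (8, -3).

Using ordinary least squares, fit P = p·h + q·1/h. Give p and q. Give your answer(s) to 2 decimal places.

p = -0.55, q = -1.81

XᵀX·[p, q]ᵀ = XᵀP reads: 130·p + 5·q = -80;  5·p + (18265/28224)·q = -655/168.
Eliminating q: (18265/28224)·(row 1) − 5·(row 2) gives (834425/14112)·p = (18265/28224)·(-80) − 5·(-655/168) = -113875/3528, so p = -18220/33377.
Then q = ((-655/168) − 5·(-18220/33377))/(18265/28224) = -60312/33377.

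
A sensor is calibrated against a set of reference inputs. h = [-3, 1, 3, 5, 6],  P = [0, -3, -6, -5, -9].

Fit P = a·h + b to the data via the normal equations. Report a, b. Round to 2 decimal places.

a = -0.88, b = -2.50

Normal-equation sums: Σh·h = 80, Σh = 12, Σ1 = 5.
And Σh·P = -100, ΣP = -23.
Normal equations: [[80, 12]; [12, 5]]·[a, b]ᵀ = [-100, -23]ᵀ.
Determinant 80·5 − 12² = 256.
a = ((-100)·5 − 12·(-23))/256 = -7/8; b = (80·(-23) − 12·(-100))/256 = -5/2.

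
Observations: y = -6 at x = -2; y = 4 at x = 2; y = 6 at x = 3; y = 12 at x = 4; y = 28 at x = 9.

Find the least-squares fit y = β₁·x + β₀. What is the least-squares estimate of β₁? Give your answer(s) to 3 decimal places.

Setting ∂/∂β₁ … = 0 gives: 114·β₁ + 16·β₀ = 338;  16·β₁ + 5·β₀ = 44.
(Σx·x = 114, Σx = 16, Σ1 = 5, Σx·y = 338, Σy = 44.)
det = 114·5 − 16² = 314.
β₁ = (338·5 − 16·44)/314 = 493/157; β₀ = (114·44 − 16·338)/314 = -196/157.

β₁ = 3.140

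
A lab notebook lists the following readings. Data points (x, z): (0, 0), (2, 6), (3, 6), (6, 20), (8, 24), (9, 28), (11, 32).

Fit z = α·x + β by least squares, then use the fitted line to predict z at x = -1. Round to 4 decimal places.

The normal system AᵀA·[α, β]ᵀ = Aᵀz is [[315, 39]; [39, 7]]·[α, β]ᵀ = [946, 116]ᵀ.
Eliminating β: 7·(row 1) − 39·(row 2) gives 684·α = 7·946 − 39·116 = 2098, so α = 1049/342.
Then β = (116 − 39·(1049/342))/7 = -59/114.
At x = -1: ẑ = (1049/342)·(-1) + (-59/114)·(1) = -613/171.

ẑ = -3.5848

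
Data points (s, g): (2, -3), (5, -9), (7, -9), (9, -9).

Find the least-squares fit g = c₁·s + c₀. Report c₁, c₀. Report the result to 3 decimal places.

c₁ = -0.841, c₀ = -2.664

From the data, Σs·s = 159, Σs = 23, Σ1 = 4.
Right-hand side: Σs·g = -195, Σg = -30.
Normal equations: [[159, 23]; [23, 4]]·[c₁, c₀]ᵀ = [-195, -30]ᵀ.
Determinant 159·4 − 23² = 107.
c₁ = ((-195)·4 − 23·(-30))/107 = -90/107; c₀ = (159·(-30) − 23·(-195))/107 = -285/107.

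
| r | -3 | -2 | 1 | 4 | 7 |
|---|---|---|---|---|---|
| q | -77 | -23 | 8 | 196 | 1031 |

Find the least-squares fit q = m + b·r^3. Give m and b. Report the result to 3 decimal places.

m = 3.486, b = 2.996

Setting ∂/∂m … = 0 gives: 5·m + 373·b = 1135;  373·m + 122539·b = 368448.
(Σ1 = 5, Σr^3 = 373, Σr^3·r^3 = 122539, Σq = 1135, Σr^3·q = 368448.)
Δ = 5·122539 − 373² = 473566.
m = (1135·122539 − 373·368448)/473566 = 1650661/473566; b = (5·368448 − 373·1135)/473566 = 1418885/473566.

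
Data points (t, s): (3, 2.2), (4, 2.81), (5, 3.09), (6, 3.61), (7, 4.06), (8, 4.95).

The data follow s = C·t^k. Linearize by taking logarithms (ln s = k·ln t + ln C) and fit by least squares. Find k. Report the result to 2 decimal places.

k = 0.77

Linearized form: ln s = k·ln t + ln C. From the 6 transformed points,
XᵀX = [[17.0401, 9.9115]; [9.9115, 6]], rhs = [12.4667, 7.2341]ᵀ  (here Σln t = 9.9115, Σ(ln t)² = 17.0401, Σln s = 7.2341, Σln t·ln s = 12.4667).
Solving (det = 4.0036): k = 0.77430, ln C = -0.07340.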